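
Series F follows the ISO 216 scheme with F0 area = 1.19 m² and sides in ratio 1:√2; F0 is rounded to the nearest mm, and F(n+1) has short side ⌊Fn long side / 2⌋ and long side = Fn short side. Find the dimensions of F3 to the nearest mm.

Let F0's short side be w mm. w · w√2 = 1.19 m² = 1,190,000 mm², so w ≈ 917.3 mm and w√2 ≈ 1297.3 mm → F0 = 917 × 1297 mm.
F1: ⌊1297/2⌋ × 917 = 648 × 917 mm
F2: ⌊917/2⌋ × 648 = 458 × 648 mm
F3: ⌊648/2⌋ × 458 = 324 × 458 mm

324 × 458 mm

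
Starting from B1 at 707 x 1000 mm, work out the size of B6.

125 × 176 mm

B2: ⌊1000/2⌋ × 707 = 500 × 707 mm
B3: ⌊707/2⌋ × 500 = 353 × 500 mm
B4: ⌊500/2⌋ × 353 = 250 × 353 mm
B5: ⌊353/2⌋ × 250 = 176 × 250 mm
B6: ⌊250/2⌋ × 176 = 125 × 176 mm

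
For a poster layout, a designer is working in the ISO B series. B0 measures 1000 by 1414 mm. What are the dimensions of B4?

B1: ⌊1414/2⌋ × 1000 = 707 × 1000 mm
B2: ⌊1000/2⌋ × 707 = 500 × 707 mm
B3: ⌊707/2⌋ × 500 = 353 × 500 mm
B4: ⌊500/2⌋ × 353 = 250 × 353 mm

250 × 353 mm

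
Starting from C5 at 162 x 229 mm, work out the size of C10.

C6: ⌊229/2⌋ × 162 = 114 × 162 mm
C7: ⌊162/2⌋ × 114 = 81 × 114 mm
C8: ⌊114/2⌋ × 81 = 57 × 81 mm
C9: ⌊81/2⌋ × 57 = 40 × 57 mm
C10: ⌊57/2⌋ × 40 = 28 × 40 mm

28 × 40 mm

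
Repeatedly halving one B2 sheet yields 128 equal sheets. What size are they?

B9

128 = 2^7, so 7 halving steps.
B2 → B3 → … → B9 after 7 steps.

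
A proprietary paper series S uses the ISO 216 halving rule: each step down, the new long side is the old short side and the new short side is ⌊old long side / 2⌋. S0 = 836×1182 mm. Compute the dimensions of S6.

104 × 147 mm

S1: ⌊1182/2⌋ × 836 = 591 × 836 mm
S2: ⌊836/2⌋ × 591 = 418 × 591 mm
S3: ⌊591/2⌋ × 418 = 295 × 418 mm
S4: ⌊418/2⌋ × 295 = 209 × 295 mm
S5: ⌊295/2⌋ × 209 = 147 × 209 mm
S6: ⌊209/2⌋ × 147 = 104 × 147 mm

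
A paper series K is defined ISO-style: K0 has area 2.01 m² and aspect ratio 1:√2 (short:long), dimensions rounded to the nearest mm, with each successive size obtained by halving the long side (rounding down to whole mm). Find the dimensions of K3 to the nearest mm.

Let K0's short side be w mm. w · w√2 = 2.01 m² = 2,010,000 mm², so w ≈ 1192.2 mm and w√2 ≈ 1686.0 mm → K0 = 1192 × 1686 mm.
K1: ⌊1686/2⌋ × 1192 = 843 × 1192 mm
K2: ⌊1192/2⌋ × 843 = 596 × 843 mm
K3: ⌊843/2⌋ × 596 = 421 × 596 mm

421 × 596 mm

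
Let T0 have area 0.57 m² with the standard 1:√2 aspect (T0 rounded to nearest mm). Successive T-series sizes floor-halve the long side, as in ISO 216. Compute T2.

317 × 449 mm

Let T0's short side be w mm. w · w√2 = 0.57 m² = 570,000 mm², so w ≈ 634.9 mm and w√2 ≈ 897.8 mm → T0 = 635 × 898 mm.
T1: ⌊898/2⌋ × 635 = 449 × 635 mm
T2: ⌊635/2⌋ × 449 = 317 × 449 mm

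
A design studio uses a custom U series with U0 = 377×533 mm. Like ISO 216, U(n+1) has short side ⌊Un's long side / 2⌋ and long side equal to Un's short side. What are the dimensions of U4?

U1: ⌊533/2⌋ × 377 = 266 × 377 mm
U2: ⌊377/2⌋ × 266 = 188 × 266 mm
U3: ⌊266/2⌋ × 188 = 133 × 188 mm
U4: ⌊188/2⌋ × 133 = 94 × 133 mm

94 × 133 mm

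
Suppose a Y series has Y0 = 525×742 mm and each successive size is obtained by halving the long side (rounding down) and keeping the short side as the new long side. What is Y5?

92 × 131 mm

Y1 = 371 × 525 mm (from Y0 by 1 halving).
Y2: ⌊525/2⌋ × 371 = 262 × 371 mm
Y3: ⌊371/2⌋ × 262 = 185 × 262 mm
Y4: ⌊262/2⌋ × 185 = 131 × 185 mm
Y5: ⌊185/2⌋ × 131 = 92 × 131 mm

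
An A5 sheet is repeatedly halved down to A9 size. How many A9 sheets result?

16

Each ISO step halves the sheet: 1 × A5 → 2 × A6 → 4 × A7 → 8 × A8 → …
From A5 to A9 is 4 halving steps: 2^4 = 16.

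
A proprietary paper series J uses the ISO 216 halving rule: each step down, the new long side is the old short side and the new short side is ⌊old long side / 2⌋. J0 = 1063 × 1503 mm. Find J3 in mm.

375 × 531 mm

J1: ⌊1503/2⌋ × 1063 = 751 × 1063 mm
J2: ⌊1063/2⌋ × 751 = 531 × 751 mm
J3: ⌊751/2⌋ × 531 = 375 × 531 mm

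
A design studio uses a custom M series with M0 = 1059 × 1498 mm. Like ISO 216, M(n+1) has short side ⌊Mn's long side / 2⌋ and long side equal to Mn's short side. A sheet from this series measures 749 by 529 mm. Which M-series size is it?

M0: 1059 × 1498 mm
M1: 749 × 1059 mm
M2: 529 × 749 mm
M3: 374 × 529 mm
→ matches M2.

M2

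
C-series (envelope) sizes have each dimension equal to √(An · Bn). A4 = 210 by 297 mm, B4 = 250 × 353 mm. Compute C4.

229 × 324 mm

Short side: √(210 · 250) = √52500 ≈ 229.1 → 229 mm
Long side: √(297 · 353) = √104841 ≈ 323.8 → 324 mm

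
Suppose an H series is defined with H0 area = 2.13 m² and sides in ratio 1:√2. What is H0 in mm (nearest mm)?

Let the short side be w mm. Then w · w√2 = 2.13 m² = 2,130,000 mm².
w² = 2,130,000/√2, so w ≈ 1227.2 mm; long side = w√2 ≈ 1735.6 mm.

1227 × 1736 mm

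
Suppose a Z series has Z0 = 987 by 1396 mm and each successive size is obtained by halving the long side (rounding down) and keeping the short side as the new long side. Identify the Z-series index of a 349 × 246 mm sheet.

Z0: 987 × 1396 mm
Z1: 698 × 987 mm
Z2: 493 × 698 mm
Z3: 349 × 493 mm
Z4: 246 × 349 mm
Z5: 174 × 246 mm
→ matches Z4.

Z4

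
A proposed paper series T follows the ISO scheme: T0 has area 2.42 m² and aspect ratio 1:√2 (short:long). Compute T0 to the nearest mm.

Let the short side be w mm. Then w · w√2 = 2.42 m² = 2,420,000 mm².
w² = 2,420,000/√2, so w ≈ 1308.1 mm; long side = w√2 ≈ 1850.0 mm.

1308 × 1850 mm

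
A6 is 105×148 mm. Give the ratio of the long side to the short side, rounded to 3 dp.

148 / 105 = 1.410
ISO 216 targets √2 ≈ 1.414; the -0.005 deviation is from mm rounding.

1.410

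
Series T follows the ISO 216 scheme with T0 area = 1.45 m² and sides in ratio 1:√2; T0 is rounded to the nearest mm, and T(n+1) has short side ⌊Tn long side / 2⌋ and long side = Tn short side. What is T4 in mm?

Let T0's short side be w mm. w · w√2 = 1.45 m² = 1,450,000 mm², so w ≈ 1012.6 mm and w√2 ≈ 1432.0 mm → T0 = 1013 × 1432 mm.
T1: ⌊1432/2⌋ × 1013 = 716 × 1013 mm
T2: ⌊1013/2⌋ × 716 = 506 × 716 mm
T3: ⌊716/2⌋ × 506 = 358 × 506 mm
T4: ⌊506/2⌋ × 358 = 253 × 358 mm

253 × 358 mm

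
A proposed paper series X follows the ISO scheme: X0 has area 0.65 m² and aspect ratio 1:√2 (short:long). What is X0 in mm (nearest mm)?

Let the short side be w mm. Then w · w√2 = 0.65 m² = 650,000 mm².
w² = 650,000/√2, so w ≈ 678.0 mm; long side = w√2 ≈ 958.8 mm.

678 × 959 mm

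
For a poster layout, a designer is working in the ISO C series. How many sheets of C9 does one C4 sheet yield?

32

Each ISO step halves the sheet: 1 × C4 → 2 × C5 → 4 × C6 → 8 × C7 → …
From C4 to C9 is 5 halving steps: 2^5 = 32.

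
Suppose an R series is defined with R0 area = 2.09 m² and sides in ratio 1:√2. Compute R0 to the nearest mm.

Let the short side be w mm. Then w · w√2 = 2.09 m² = 2,090,000 mm².
w² = 2,090,000/√2, so w ≈ 1215.7 mm; long side = w√2 ≈ 1719.2 mm.

1216 × 1719 mm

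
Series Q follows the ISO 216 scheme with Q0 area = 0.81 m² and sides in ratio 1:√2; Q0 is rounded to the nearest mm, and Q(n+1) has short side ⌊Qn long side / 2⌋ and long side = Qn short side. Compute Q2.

378 × 535 mm

Let Q0's short side be w mm. w · w√2 = 0.81 m² = 810,000 mm², so w ≈ 756.8 mm and w√2 ≈ 1070.3 mm → Q0 = 757 × 1070 mm.
Q1: ⌊1070/2⌋ × 757 = 535 × 757 mm
Q2: ⌊757/2⌋ × 535 = 378 × 535 mm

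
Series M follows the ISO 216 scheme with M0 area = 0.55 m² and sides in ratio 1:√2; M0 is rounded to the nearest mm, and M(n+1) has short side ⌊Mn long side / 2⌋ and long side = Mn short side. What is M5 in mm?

Let M0's short side be w mm. w · w√2 = 0.55 m² = 550,000 mm², so w ≈ 623.6 mm and w√2 ≈ 881.9 mm → M0 = 624 × 882 mm.
M1: ⌊882/2⌋ × 624 = 441 × 624 mm
M2: ⌊624/2⌋ × 441 = 312 × 441 mm
M3: ⌊441/2⌋ × 312 = 220 × 312 mm
M4: ⌊312/2⌋ × 220 = 156 × 220 mm
M5: ⌊220/2⌋ × 156 = 110 × 156 mm

110 × 156 mm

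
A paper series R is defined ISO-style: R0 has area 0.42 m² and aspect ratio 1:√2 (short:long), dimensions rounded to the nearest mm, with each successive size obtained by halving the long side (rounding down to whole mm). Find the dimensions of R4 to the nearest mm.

Let R0's short side be w mm. w · w√2 = 0.42 m² = 420,000 mm², so w ≈ 545.0 mm and w√2 ≈ 770.7 mm → R0 = 545 × 771 mm.
R1: ⌊771/2⌋ × 545 = 385 × 545 mm
R2: ⌊545/2⌋ × 385 = 272 × 385 mm
R3: ⌊385/2⌋ × 272 = 192 × 272 mm
R4: ⌊272/2⌋ × 192 = 136 × 192 mm

136 × 192 mm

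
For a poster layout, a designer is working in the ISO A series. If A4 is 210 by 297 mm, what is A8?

52 × 74 mm

A5: ⌊297/2⌋ × 210 = 148 × 210 mm
A6: ⌊210/2⌋ × 148 = 105 × 148 mm
A7: ⌊148/2⌋ × 105 = 74 × 105 mm
A8: ⌊105/2⌋ × 74 = 52 × 74 mm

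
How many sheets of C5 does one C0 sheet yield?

32

Each ISO step halves the sheet: 1 × C0 → 2 × C1 → 4 × C2 → 8 × C3 → …
From C0 to C5 is 5 halving steps: 2^5 = 32.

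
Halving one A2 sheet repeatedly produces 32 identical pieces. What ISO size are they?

A7

32 = 2^5, so 5 halving steps.
A2 → A3 → … → A7 after 5 steps.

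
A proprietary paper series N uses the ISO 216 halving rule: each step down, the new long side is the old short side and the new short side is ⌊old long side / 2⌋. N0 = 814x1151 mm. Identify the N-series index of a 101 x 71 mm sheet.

N0: 814 × 1151 mm
N1: 575 × 814 mm
N2: 407 × 575 mm
N3: 287 × 407 mm
N4: 203 × 287 mm
N5: 143 × 203 mm
N6: 101 × 143 mm
N7: 71 × 101 mm
N8: 50 × 71 mm
→ matches N7.

N7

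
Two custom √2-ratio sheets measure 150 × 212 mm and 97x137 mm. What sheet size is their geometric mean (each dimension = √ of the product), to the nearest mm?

121 × 170 mm

Short side: √(150 · 97) = √14550 ≈ 120.6 → 121 mm
Long side: √(212 · 137) = √29044 ≈ 170.4 → 170 mm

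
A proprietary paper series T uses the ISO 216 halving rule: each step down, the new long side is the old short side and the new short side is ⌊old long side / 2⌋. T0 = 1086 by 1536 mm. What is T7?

T1 = 768 × 1086 mm (from T0 by 1 halving).
T2: ⌊1086/2⌋ × 768 = 543 × 768 mm
T3: ⌊768/2⌋ × 543 = 384 × 543 mm
T4: ⌊543/2⌋ × 384 = 271 × 384 mm
T5: ⌊384/2⌋ × 271 = 192 × 271 mm
T6: ⌊271/2⌋ × 192 = 135 × 192 mm
T7: ⌊192/2⌋ × 135 = 96 × 135 mm

96 × 135 mm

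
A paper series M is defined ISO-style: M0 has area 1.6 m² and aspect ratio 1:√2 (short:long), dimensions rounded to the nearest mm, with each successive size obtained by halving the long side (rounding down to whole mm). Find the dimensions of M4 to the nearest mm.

Let M0's short side be w mm. w · w√2 = 1.6 m² = 1,600,000 mm², so w ≈ 1063.7 mm and w√2 ≈ 1504.2 mm → M0 = 1064 × 1504 mm.
M1: ⌊1504/2⌋ × 1064 = 752 × 1064 mm
M2: ⌊1064/2⌋ × 752 = 532 × 752 mm
M3: ⌊752/2⌋ × 532 = 376 × 532 mm
M4: ⌊532/2⌋ × 376 = 266 × 376 mm

266 × 376 mm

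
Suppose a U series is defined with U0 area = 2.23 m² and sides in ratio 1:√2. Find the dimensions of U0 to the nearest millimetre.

1256 × 1776 mm

Let the short side be w mm. Then w · w√2 = 2.23 m² = 2,230,000 mm².
w² = 2,230,000/√2, so w ≈ 1255.7 mm; long side = w√2 ≈ 1775.9 mm.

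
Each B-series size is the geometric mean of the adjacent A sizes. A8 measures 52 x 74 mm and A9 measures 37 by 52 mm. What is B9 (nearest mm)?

44 × 62 mm

Short side: √(52 · 37) = √1924 ≈ 43.9 → 44 mm
Long side: √(74 · 52) = √3848 ≈ 62.0 → 62 mm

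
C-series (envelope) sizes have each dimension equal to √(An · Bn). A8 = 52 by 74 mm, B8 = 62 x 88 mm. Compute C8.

57 × 81 mm

Short side: √(52 · 62) = √3224 ≈ 56.8 → 57 mm
Long side: √(74 · 88) = √6512 ≈ 80.7 → 81 mm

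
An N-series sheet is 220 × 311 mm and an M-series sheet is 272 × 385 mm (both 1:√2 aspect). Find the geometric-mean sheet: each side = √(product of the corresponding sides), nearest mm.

245 × 346 mm

Short side: √(220 · 272) = √59840 ≈ 244.6 → 245 mm
Long side: √(311 · 385) = √119735 ≈ 346.0 → 346 mm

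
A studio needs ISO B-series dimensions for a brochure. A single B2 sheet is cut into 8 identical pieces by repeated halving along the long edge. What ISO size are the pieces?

8 = 2^3, so 3 halving steps.
B2 → B3 → … → B5 after 3 steps.

B5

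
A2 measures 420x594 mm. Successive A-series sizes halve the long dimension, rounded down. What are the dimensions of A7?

A3: ⌊594/2⌋ × 420 = 297 × 420 mm
A4: ⌊420/2⌋ × 297 = 210 × 297 mm
A5: ⌊297/2⌋ × 210 = 148 × 210 mm
A6: ⌊210/2⌋ × 148 = 105 × 148 mm
A7: ⌊148/2⌋ × 105 = 74 × 105 mm

74 × 105 mm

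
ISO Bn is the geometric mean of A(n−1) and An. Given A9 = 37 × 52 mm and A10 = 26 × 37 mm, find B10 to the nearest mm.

Short side: √(37 · 26) = √962 ≈ 31.0 → 31 mm
Long side: √(52 · 37) = √1924 ≈ 43.9 → 44 mm

31 × 44 mm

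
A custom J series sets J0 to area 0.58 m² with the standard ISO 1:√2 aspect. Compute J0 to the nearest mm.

640 × 906 mm

Let the short side be w mm. Then w · w√2 = 0.58 m² = 580,000 mm².
w² = 580,000/√2, so w ≈ 640.4 mm; long side = w√2 ≈ 905.7 mm.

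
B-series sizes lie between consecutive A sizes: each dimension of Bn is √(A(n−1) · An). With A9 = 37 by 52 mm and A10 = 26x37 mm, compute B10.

Short side: √(37 · 26) = √962 ≈ 31.0 → 31 mm
Long side: √(52 · 37) = √1924 ≈ 43.9 → 44 mm

31 × 44 mm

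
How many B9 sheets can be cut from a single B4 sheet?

32

Each ISO step halves the sheet: 1 × B4 → 2 × B5 → 4 × B6 → 8 × B7 → …
From B4 to B9 is 5 halving steps: 2^5 = 32.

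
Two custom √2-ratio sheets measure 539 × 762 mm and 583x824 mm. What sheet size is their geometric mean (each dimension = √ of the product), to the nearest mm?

561 × 792 mm

Short side: √(539 · 583) = √314237 ≈ 560.6 → 561 mm
Long side: √(762 · 824) = √627888 ≈ 792.4 → 792 mm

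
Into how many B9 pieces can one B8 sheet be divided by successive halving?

2

Each ISO step halves the sheet: 1 × B8 → 2 × B9
From B8 to B9 is 1 halving step: 2^1 = 2.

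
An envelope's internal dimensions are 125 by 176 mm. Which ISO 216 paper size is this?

Aspect ratio 176/125 ≈ 1.408 — close to the ISO √2 ≈ 1.414.
In the B-series (B0 = 1000 × 1414 mm): B6 = 125 × 176 mm.

B6 (125 × 176 mm)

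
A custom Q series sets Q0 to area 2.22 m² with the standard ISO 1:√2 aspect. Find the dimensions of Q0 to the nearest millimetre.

Let the short side be w mm. Then w · w√2 = 2.22 m² = 2,220,000 mm².
w² = 2,220,000/√2, so w ≈ 1252.9 mm; long side = w√2 ≈ 1771.9 mm.

1253 × 1772 mm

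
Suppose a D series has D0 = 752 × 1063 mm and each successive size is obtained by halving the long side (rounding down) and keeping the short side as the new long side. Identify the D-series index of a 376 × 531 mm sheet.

D2

D0: 752 × 1063 mm
D1: 531 × 752 mm
D2: 376 × 531 mm
D3: 265 × 376 mm
→ matches D2.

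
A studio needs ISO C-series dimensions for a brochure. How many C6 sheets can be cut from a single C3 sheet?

C3 = 324 × 458 mm; C6 = 114 × 162 mm.
Each halving step doubles the count; 3 steps from C3 to C6.
2^3 = 8.

8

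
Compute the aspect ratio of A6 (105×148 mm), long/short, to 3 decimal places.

1.410

148 / 105 = 1.410
ISO 216 targets √2 ≈ 1.414; the -0.005 deviation is from mm rounding.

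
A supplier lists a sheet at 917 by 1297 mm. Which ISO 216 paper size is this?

Aspect ratio 1297/917 ≈ 1.414 — close to the ISO √2 ≈ 1.414.
In the C-series (envelope sizes, between A and B): C0 = 917 × 1297 mm.

C0 (917 × 1297 mm)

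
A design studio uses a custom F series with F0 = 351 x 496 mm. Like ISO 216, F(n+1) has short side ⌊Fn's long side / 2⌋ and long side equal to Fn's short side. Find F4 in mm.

F1 = 248 × 351 mm (from F0 by 1 halving).
F2: ⌊351/2⌋ × 248 = 175 × 248 mm
F3: ⌊248/2⌋ × 175 = 124 × 175 mm
F4: ⌊175/2⌋ × 124 = 87 × 124 mm

87 × 124 mm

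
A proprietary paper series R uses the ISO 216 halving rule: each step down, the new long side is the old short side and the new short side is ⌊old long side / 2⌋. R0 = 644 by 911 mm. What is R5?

113 × 161 mm

R1 = 455 × 644 mm (from R0 by 1 halving).
R2: ⌊644/2⌋ × 455 = 322 × 455 mm
R3: ⌊455/2⌋ × 322 = 227 × 322 mm
R4: ⌊322/2⌋ × 227 = 161 × 227 mm
R5: ⌊227/2⌋ × 161 = 113 × 161 mm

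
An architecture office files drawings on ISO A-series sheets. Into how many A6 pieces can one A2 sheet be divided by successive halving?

16

A2 = 420 × 594 mm; A6 = 105 × 148 mm.
Each halving step doubles the count; 4 steps from A2 to A6.
2^4 = 16.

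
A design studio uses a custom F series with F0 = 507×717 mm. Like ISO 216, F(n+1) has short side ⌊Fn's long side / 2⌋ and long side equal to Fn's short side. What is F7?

F1 = 358 × 507 mm (from F0 by 1 halving).
F2: ⌊507/2⌋ × 358 = 253 × 358 mm
F3: ⌊358/2⌋ × 253 = 179 × 253 mm
F4: ⌊253/2⌋ × 179 = 126 × 179 mm
F5: ⌊179/2⌋ × 126 = 89 × 126 mm
F6: ⌊126/2⌋ × 89 = 63 × 89 mm
F7: ⌊89/2⌋ × 63 = 44 × 63 mm

44 × 63 mm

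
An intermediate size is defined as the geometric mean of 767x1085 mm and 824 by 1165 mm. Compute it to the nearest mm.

795 × 1124 mm

Short side: √(767 · 824) = √632008 ≈ 795.0 → 795 mm
Long side: √(1085 · 1165) = √1264025 ≈ 1124.3 → 1124 mm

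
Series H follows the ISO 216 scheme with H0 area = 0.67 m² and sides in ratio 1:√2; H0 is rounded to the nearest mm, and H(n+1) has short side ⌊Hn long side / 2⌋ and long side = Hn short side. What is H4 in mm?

Let H0's short side be w mm. w · w√2 = 0.67 m² = 670,000 mm², so w ≈ 688.3 mm and w√2 ≈ 973.4 mm → H0 = 688 × 973 mm.
H1: ⌊973/2⌋ × 688 = 486 × 688 mm
H2: ⌊688/2⌋ × 486 = 344 × 486 mm
H3: ⌊486/2⌋ × 344 = 243 × 344 mm
H4: ⌊344/2⌋ × 243 = 172 × 243 mm

172 × 243 mm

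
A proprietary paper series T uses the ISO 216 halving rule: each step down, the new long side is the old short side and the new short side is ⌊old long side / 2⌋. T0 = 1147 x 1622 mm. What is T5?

202 × 286 mm

T1: ⌊1622/2⌋ × 1147 = 811 × 1147 mm
T2: ⌊1147/2⌋ × 811 = 573 × 811 mm
T3: ⌊811/2⌋ × 573 = 405 × 573 mm
T4: ⌊573/2⌋ × 405 = 286 × 405 mm
T5: ⌊405/2⌋ × 286 = 202 × 286 mm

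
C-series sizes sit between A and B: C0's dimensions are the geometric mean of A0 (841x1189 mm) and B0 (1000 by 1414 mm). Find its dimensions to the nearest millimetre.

Short: √(841 · 1000) = √841000 ≈ 917.1 mm.
Long: √(1189 · 1414) = √1681246 ≈ 1296.6 mm.

917 × 1297 mm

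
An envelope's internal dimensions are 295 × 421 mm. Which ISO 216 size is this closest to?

Aspect ratio 421/295 ≈ 1.427 — close to the ISO √2 ≈ 1.414.
In the A-series (A0 area = 1 m²): A3 = 297 × 420 mm.
Off by 3 mm total — nearest standard size.

A3 (297 × 420 mm)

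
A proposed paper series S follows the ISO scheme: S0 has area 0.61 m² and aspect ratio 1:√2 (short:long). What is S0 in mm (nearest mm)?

657 × 929 mm

Let the short side be w mm. Then w · w√2 = 0.61 m² = 610,000 mm².
w² = 610,000/√2, so w ≈ 656.8 mm; long side = w√2 ≈ 928.8 mm.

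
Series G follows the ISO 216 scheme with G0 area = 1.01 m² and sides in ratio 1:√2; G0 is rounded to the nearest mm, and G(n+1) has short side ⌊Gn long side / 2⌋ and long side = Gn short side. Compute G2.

422 × 597 mm

Let G0's short side be w mm. w · w√2 = 1.01 m² = 1,010,000 mm², so w ≈ 845.1 mm and w√2 ≈ 1195.1 mm → G0 = 845 × 1195 mm.
G1: ⌊1195/2⌋ × 845 = 597 × 845 mm
G2: ⌊845/2⌋ × 597 = 422 × 597 mm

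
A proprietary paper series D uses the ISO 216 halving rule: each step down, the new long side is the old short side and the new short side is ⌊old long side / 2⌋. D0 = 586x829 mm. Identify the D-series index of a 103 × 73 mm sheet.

D6

D0: 586 × 829 mm
D1: 414 × 586 mm
D2: 293 × 414 mm
D3: 207 × 293 mm
D4: 146 × 207 mm
D5: 103 × 146 mm
D6: 73 × 103 mm
D7: 51 × 73 mm
→ matches D6.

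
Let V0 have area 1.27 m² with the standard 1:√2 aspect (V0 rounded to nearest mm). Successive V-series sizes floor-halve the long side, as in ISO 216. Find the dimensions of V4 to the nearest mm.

Let V0's short side be w mm. w · w√2 = 1.27 m² = 1,270,000 mm², so w ≈ 947.6 mm and w√2 ≈ 1340.2 mm → V0 = 948 × 1340 mm.
V1: ⌊1340/2⌋ × 948 = 670 × 948 mm
V2: ⌊948/2⌋ × 670 = 474 × 670 mm
V3: ⌊670/2⌋ × 474 = 335 × 474 mm
V4: ⌊474/2⌋ × 335 = 237 × 335 mm

237 × 335 mm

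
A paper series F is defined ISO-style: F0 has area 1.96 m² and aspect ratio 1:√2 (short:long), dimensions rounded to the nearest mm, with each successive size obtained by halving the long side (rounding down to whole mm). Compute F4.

294 × 416 mm

Let F0's short side be w mm. w · w√2 = 1.96 m² = 1,960,000 mm², so w ≈ 1177.3 mm and w√2 ≈ 1664.9 mm → F0 = 1177 × 1665 mm.
F1: ⌊1665/2⌋ × 1177 = 832 × 1177 mm
F2: ⌊1177/2⌋ × 832 = 588 × 832 mm
F3: ⌊832/2⌋ × 588 = 416 × 588 mm
F4: ⌊588/2⌋ × 416 = 294 × 416 mm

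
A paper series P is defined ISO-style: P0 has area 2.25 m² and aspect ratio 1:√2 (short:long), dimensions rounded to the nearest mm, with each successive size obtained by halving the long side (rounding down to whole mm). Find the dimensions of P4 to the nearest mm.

Let P0's short side be w mm. w · w√2 = 2.25 m² = 2,250,000 mm², so w ≈ 1261.3 mm and w√2 ≈ 1783.8 mm → P0 = 1261 × 1784 mm.
P1: ⌊1784/2⌋ × 1261 = 892 × 1261 mm
P2: ⌊1261/2⌋ × 892 = 630 × 892 mm
P3: ⌊892/2⌋ × 630 = 446 × 630 mm
P4: ⌊630/2⌋ × 446 = 315 × 446 mm

315 × 446 mm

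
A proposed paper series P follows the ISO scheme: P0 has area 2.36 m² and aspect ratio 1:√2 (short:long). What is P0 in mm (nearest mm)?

1292 × 1827 mm

Let the short side be w mm. Then w · w√2 = 2.36 m² = 2,360,000 mm².
w² = 2,360,000/√2, so w ≈ 1291.8 mm; long side = w√2 ≈ 1826.9 mm.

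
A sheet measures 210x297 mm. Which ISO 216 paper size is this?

A4 (210 × 297 mm)

Aspect ratio 297/210 ≈ 1.414 — close to the ISO √2 ≈ 1.414.
In the A-series (A0 area = 1 m²): A4 = 210 × 297 mm.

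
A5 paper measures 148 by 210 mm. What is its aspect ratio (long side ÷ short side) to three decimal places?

210 / 148 = 1.419
ISO 216 targets √2 ≈ 1.414; the +0.005 deviation is from mm rounding.

1.419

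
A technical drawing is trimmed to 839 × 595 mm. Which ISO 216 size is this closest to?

A1 (594 × 841 mm)

Aspect ratio 839/595 ≈ 1.410 — close to the ISO √2 ≈ 1.414.
In the A-series (A0 area = 1 m²): A1 = 594 × 841 mm.
Off by 3 mm total — nearest standard size.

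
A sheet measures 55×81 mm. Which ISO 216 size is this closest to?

C8 (57 × 81 mm)

Aspect ratio 81/55 ≈ 1.473 (ISO target is √2 ≈ 1.414).
In the C-series (envelope sizes, between A and B): C8 = 57 × 81 mm.
Off by 2 mm total — nearest standard size.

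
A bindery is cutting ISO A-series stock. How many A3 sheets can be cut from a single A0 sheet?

8

Each ISO step halves the sheet: 1 × A0 → 2 × A1 → 4 × A2 → 8 × A3
From A0 to A3 is 3 halving steps: 2^3 = 8.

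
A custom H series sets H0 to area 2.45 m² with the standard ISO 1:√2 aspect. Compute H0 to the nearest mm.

Let the short side be w mm. Then w · w√2 = 2.45 m² = 2,450,000 mm².
w² = 2,450,000/√2, so w ≈ 1316.2 mm; long side = w√2 ≈ 1861.4 mm.

1316 × 1861 mm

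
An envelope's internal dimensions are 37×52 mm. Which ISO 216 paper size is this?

A9 (37 × 52 mm)

Aspect ratio 52/37 ≈ 1.405 — close to the ISO √2 ≈ 1.414.
In the A-series (A0 area = 1 m²): A9 = 37 × 52 mm.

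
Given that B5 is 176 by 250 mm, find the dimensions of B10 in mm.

31 × 44 mm

B6: ⌊250/2⌋ × 176 = 125 × 176 mm
B7: ⌊176/2⌋ × 125 = 88 × 125 mm
B8: ⌊125/2⌋ × 88 = 62 × 88 mm
B9: ⌊88/2⌋ × 62 = 44 × 62 mm
B10: ⌊62/2⌋ × 44 = 31 × 44 mm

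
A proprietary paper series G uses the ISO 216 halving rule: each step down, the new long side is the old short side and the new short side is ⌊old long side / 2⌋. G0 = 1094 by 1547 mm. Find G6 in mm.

G1: ⌊1547/2⌋ × 1094 = 773 × 1094 mm
G2: ⌊1094/2⌋ × 773 = 547 × 773 mm
G3: ⌊773/2⌋ × 547 = 386 × 547 mm
G4: ⌊547/2⌋ × 386 = 273 × 386 mm
G5: ⌊386/2⌋ × 273 = 193 × 273 mm
G6: ⌊273/2⌋ × 193 = 136 × 193 mm

136 × 193 mm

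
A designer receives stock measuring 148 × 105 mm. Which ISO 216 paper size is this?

Aspect ratio 148/105 ≈ 1.410 — close to the ISO √2 ≈ 1.414.
In the A-series (A0 area = 1 m²): A6 = 105 × 148 mm.

A6 (105 × 148 mm)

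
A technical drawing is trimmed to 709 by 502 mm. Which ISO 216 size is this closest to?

Aspect ratio 709/502 ≈ 1.412 — close to the ISO √2 ≈ 1.414.
In the B-series (B0 = 1000 × 1414 mm): B2 = 500 × 707 mm.
Off by 4 mm total — nearest standard size.

B2 (500 × 707 mm)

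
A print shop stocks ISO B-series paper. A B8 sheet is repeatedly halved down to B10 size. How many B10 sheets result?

B8 = 62 × 88 mm; B10 = 31 × 44 mm.
Each halving step doubles the count; 2 steps from B8 to B10.
2^2 = 4.

4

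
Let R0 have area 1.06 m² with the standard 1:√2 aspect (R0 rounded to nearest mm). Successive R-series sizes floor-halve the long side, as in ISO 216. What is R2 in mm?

433 × 612 mm

Let R0's short side be w mm. w · w√2 = 1.06 m² = 1,060,000 mm², so w ≈ 865.8 mm and w√2 ≈ 1224.4 mm → R0 = 866 × 1224 mm.
R1: ⌊1224/2⌋ × 866 = 612 × 866 mm
R2: ⌊866/2⌋ × 612 = 433 × 612 mm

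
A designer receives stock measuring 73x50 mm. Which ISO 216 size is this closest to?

Aspect ratio 73/50 ≈ 1.460 (ISO target is √2 ≈ 1.414).
In the A-series (A0 area = 1 m²): A8 = 52 × 74 mm.
Off by 3 mm total — nearest standard size.

A8 (52 × 74 mm)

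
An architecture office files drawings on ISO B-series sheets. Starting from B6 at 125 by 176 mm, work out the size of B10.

31 × 44 mm

B7: ⌊176/2⌋ × 125 = 88 × 125 mm
B8: ⌊125/2⌋ × 88 = 62 × 88 mm
B9: ⌊88/2⌋ × 62 = 44 × 62 mm
B10: ⌊62/2⌋ × 44 = 31 × 44 mm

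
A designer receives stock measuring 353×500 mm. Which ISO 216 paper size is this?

B3 (353 × 500 mm)

Aspect ratio 500/353 ≈ 1.416 — close to the ISO √2 ≈ 1.414.
In the B-series (B0 = 1000 × 1414 mm): B3 = 353 × 500 mm.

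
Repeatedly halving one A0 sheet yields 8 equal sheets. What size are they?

8 = 2^3, so 3 halving steps.
A0 → A1 → … → A3 after 3 steps.

A3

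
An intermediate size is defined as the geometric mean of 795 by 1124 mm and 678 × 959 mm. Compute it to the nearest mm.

734 × 1038 mm

Short side: √(795 · 678) = √539010 ≈ 734.2 → 734 mm
Long side: √(1124 · 959) = √1077916 ≈ 1038.2 → 1038 mm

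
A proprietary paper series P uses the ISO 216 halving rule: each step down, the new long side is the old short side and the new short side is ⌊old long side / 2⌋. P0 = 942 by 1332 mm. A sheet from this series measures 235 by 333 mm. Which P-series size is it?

P0: 942 × 1332 mm
P1: 666 × 942 mm
P2: 471 × 666 mm
P3: 333 × 471 mm
P4: 235 × 333 mm
P5: 166 × 235 mm
→ matches P4.

P4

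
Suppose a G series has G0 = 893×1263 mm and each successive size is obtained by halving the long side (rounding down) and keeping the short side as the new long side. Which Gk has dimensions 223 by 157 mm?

G0: 893 × 1263 mm
G1: 631 × 893 mm
G2: 446 × 631 mm
G3: 315 × 446 mm
G4: 223 × 315 mm
G5: 157 × 223 mm
G6: 111 × 157 mm
→ matches G5.

G5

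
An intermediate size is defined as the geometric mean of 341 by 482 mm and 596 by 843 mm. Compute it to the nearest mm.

451 × 637 mm

Short side: √(341 · 596) = √203236 ≈ 450.8 → 451 mm
Long side: √(482 · 843) = √406326 ≈ 637.4 → 637 mm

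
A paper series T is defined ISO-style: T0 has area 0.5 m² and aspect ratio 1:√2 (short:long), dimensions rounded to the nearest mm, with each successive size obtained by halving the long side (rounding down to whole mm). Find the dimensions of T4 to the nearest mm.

Let T0's short side be w mm. w · w√2 = 0.5 m² = 500,000 mm², so w ≈ 594.6 mm and w√2 ≈ 840.9 mm → T0 = 595 × 841 mm.
T1: ⌊841/2⌋ × 595 = 420 × 595 mm
T2: ⌊595/2⌋ × 420 = 297 × 420 mm
T3: ⌊420/2⌋ × 297 = 210 × 297 mm
T4: ⌊297/2⌋ × 210 = 148 × 210 mm

148 × 210 mm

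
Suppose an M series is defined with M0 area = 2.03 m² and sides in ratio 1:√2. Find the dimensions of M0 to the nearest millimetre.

1198 × 1694 mm

Let the short side be w mm. Then w · w√2 = 2.03 m² = 2,030,000 mm².
w² = 2,030,000/√2, so w ≈ 1198.1 mm; long side = w√2 ≈ 1694.4 mm.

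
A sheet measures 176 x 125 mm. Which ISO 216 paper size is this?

Aspect ratio 176/125 ≈ 1.408 — close to the ISO √2 ≈ 1.414.
In the B-series (B0 = 1000 × 1414 mm): B6 = 125 × 176 mm.

B6 (125 × 176 mm)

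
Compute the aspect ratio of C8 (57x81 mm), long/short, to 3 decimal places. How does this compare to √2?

1.421

81 / 57 = 1.421
ISO 216 targets √2 ≈ 1.414; the +0.007 deviation is from mm rounding.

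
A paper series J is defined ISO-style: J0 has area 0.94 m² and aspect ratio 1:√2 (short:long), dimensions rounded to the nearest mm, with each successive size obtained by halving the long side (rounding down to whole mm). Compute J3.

Let J0's short side be w mm. w · w√2 = 0.94 m² = 940,000 mm², so w ≈ 815.3 mm and w√2 ≈ 1153.0 mm → J0 = 815 × 1153 mm.
J1: ⌊1153/2⌋ × 815 = 576 × 815 mm
J2: ⌊815/2⌋ × 576 = 407 × 576 mm
J3: ⌊576/2⌋ × 407 = 288 × 407 mm

288 × 407 mm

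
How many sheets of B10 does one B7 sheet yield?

B7 = 88 × 125 mm; B10 = 31 × 44 mm.
Each halving step doubles the count; 3 steps from B7 to B10.
2^3 = 8.

8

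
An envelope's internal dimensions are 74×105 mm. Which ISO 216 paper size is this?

A7 (74 × 105 mm)

Aspect ratio 105/74 ≈ 1.419 — close to the ISO √2 ≈ 1.414.
In the A-series (A0 area = 1 m²): A7 = 74 × 105 mm.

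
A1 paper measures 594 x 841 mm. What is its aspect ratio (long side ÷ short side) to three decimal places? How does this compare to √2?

1.416

841 / 594 = 1.416
ISO 216 targets √2 ≈ 1.414; the +0.002 deviation is from mm rounding.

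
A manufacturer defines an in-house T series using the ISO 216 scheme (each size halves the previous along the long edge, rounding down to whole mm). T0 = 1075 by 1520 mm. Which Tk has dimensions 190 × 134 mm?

T0: 1075 × 1520 mm
T1: 760 × 1075 mm
T2: 537 × 760 mm
T3: 380 × 537 mm
T4: 268 × 380 mm
T5: 190 × 268 mm
T6: 134 × 190 mm
T7: 95 × 134 mm
→ matches T6.

T6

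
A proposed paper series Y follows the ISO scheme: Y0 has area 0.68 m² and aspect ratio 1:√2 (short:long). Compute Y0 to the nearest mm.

693 × 981 mm

Let the short side be w mm. Then w · w√2 = 0.68 m² = 680,000 mm².
w² = 680,000/√2, so w ≈ 693.4 mm; long side = w√2 ≈ 980.6 mm.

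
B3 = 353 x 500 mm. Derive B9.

44 × 62 mm

B4: ⌊500/2⌋ × 353 = 250 × 353 mm
B5: ⌊353/2⌋ × 250 = 176 × 250 mm
B6: ⌊250/2⌋ × 176 = 125 × 176 mm
B7: ⌊176/2⌋ × 125 = 88 × 125 mm
B8: ⌊125/2⌋ × 88 = 62 × 88 mm
B9: ⌊88/2⌋ × 62 = 44 × 62 mm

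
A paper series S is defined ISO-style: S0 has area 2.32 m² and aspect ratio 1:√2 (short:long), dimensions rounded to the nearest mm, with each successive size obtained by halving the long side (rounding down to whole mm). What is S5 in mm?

Let S0's short side be w mm. w · w√2 = 2.32 m² = 2,320,000 mm², so w ≈ 1280.8 mm and w√2 ≈ 1811.3 mm → S0 = 1281 × 1811 mm.
S1: ⌊1811/2⌋ × 1281 = 905 × 1281 mm
S2: ⌊1281/2⌋ × 905 = 640 × 905 mm
S3: ⌊905/2⌋ × 640 = 452 × 640 mm
S4: ⌊640/2⌋ × 452 = 320 × 452 mm
S5: ⌊452/2⌋ × 320 = 226 × 320 mm

226 × 320 mm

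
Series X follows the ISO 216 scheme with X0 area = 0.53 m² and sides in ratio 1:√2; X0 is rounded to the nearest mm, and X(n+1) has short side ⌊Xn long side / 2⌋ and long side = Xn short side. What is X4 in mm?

Let X0's short side be w mm. w · w√2 = 0.53 m² = 530,000 mm², so w ≈ 612.2 mm and w√2 ≈ 865.8 mm → X0 = 612 × 866 mm.
X1: ⌊866/2⌋ × 612 = 433 × 612 mm
X2: ⌊612/2⌋ × 433 = 306 × 433 mm
X3: ⌊433/2⌋ × 306 = 216 × 306 mm
X4: ⌊306/2⌋ × 216 = 153 × 216 mm

153 × 216 mm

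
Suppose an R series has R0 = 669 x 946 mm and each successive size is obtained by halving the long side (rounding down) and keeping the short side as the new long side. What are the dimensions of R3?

R1 = 473 × 669 mm (from R0 by 1 halving).
R2: ⌊669/2⌋ × 473 = 334 × 473 mm
R3: ⌊473/2⌋ × 334 = 236 × 334 mm

236 × 334 mm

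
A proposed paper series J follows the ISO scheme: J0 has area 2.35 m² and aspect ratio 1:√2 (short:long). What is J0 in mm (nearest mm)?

1289 × 1823 mm

Let the short side be w mm. Then w · w√2 = 2.35 m² = 2,350,000 mm².
w² = 2,350,000/√2, so w ≈ 1289.1 mm; long side = w√2 ≈ 1823.0 mm.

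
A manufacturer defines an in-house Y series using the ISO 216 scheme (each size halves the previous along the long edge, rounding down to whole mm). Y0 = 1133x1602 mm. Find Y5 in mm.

Y1: ⌊1602/2⌋ × 1133 = 801 × 1133 mm
Y2: ⌊1133/2⌋ × 801 = 566 × 801 mm
Y3: ⌊801/2⌋ × 566 = 400 × 566 mm
Y4: ⌊566/2⌋ × 400 = 283 × 400 mm
Y5: ⌊400/2⌋ × 283 = 200 × 283 mm

200 × 283 mm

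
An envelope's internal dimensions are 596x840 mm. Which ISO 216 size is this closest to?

Aspect ratio 840/596 ≈ 1.409 — close to the ISO √2 ≈ 1.414.
In the A-series (A0 area = 1 m²): A1 = 594 × 841 mm.
Off by 3 mm total — nearest standard size.

A1 (594 × 841 mm)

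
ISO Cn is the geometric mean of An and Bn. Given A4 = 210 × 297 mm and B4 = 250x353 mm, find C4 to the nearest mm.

229 × 324 mm

Short side: √(210 · 250) = √52500 ≈ 229.1 → 229 mm
Long side: √(297 · 353) = √104841 ≈ 323.8 → 324 mm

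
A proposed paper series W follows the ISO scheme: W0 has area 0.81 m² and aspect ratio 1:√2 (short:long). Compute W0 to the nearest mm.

Let the short side be w mm. Then w · w√2 = 0.81 m² = 810,000 mm².
w² = 810,000/√2, so w ≈ 756.8 mm; long side = w√2 ≈ 1070.3 mm.

757 × 1070 mm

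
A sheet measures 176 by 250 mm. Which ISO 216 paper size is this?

B5 (176 × 250 mm)

Aspect ratio 250/176 ≈ 1.420 — close to the ISO √2 ≈ 1.414.
In the B-series (B0 = 1000 × 1414 mm): B5 = 176 × 250 mm.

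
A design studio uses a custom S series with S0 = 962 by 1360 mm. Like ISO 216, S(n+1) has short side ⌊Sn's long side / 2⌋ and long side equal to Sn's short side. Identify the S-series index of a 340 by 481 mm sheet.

S3

S0: 962 × 1360 mm
S1: 680 × 962 mm
S2: 481 × 680 mm
S3: 340 × 481 mm
S4: 240 × 340 mm
→ matches S3.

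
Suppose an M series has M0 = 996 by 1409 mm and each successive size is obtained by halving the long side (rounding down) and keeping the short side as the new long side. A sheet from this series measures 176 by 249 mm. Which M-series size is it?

M5

M0: 996 × 1409 mm
M1: 704 × 996 mm
M2: 498 × 704 mm
M3: 352 × 498 mm
M4: 249 × 352 mm
M5: 176 × 249 mm
M6: 124 × 176 mm
→ matches M5.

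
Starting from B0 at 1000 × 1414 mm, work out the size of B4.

250 × 353 mm

B1: ⌊1414/2⌋ × 1000 = 707 × 1000 mm
B2: ⌊1000/2⌋ × 707 = 500 × 707 mm
B3: ⌊707/2⌋ × 500 = 353 × 500 mm
B4: ⌊500/2⌋ × 353 = 250 × 353 mm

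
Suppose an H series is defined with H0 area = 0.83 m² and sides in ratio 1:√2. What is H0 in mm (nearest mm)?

766 × 1083 mm

Let the short side be w mm. Then w · w√2 = 0.83 m² = 830,000 mm².
w² = 830,000/√2, so w ≈ 766.1 mm; long side = w√2 ≈ 1083.4 mm.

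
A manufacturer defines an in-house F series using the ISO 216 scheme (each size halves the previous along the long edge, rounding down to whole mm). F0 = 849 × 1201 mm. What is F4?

212 × 300 mm

F1: ⌊1201/2⌋ × 849 = 600 × 849 mm
F2: ⌊849/2⌋ × 600 = 424 × 600 mm
F3: ⌊600/2⌋ × 424 = 300 × 424 mm
F4: ⌊424/2⌋ × 300 = 212 × 300 mm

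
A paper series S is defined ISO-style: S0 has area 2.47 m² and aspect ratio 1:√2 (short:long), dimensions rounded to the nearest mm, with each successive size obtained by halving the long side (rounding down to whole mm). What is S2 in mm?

Let S0's short side be w mm. w · w√2 = 2.47 m² = 2,470,000 mm², so w ≈ 1321.6 mm and w√2 ≈ 1869.0 mm → S0 = 1322 × 1869 mm.
S1: ⌊1869/2⌋ × 1322 = 934 × 1322 mm
S2: ⌊1322/2⌋ × 934 = 661 × 934 mm

661 × 934 mm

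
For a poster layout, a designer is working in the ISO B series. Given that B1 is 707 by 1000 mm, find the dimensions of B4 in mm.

B2: ⌊1000/2⌋ × 707 = 500 × 707 mm
B3: ⌊707/2⌋ × 500 = 353 × 500 mm
B4: ⌊500/2⌋ × 353 = 250 × 353 mm

250 × 353 mm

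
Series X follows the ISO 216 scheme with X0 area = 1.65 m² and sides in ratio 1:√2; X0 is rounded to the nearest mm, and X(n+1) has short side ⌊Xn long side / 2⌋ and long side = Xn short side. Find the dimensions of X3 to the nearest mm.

Let X0's short side be w mm. w · w√2 = 1.65 m² = 1,650,000 mm², so w ≈ 1080.2 mm and w√2 ≈ 1527.6 mm → X0 = 1080 × 1528 mm.
X1: ⌊1528/2⌋ × 1080 = 764 × 1080 mm
X2: ⌊1080/2⌋ × 764 = 540 × 764 mm
X3: ⌊764/2⌋ × 540 = 382 × 540 mm

382 × 540 mm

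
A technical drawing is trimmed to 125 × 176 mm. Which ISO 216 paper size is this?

Aspect ratio 176/125 ≈ 1.408 — close to the ISO √2 ≈ 1.414.
In the B-series (B0 = 1000 × 1414 mm): B6 = 125 × 176 mm.

B6 (125 × 176 mm)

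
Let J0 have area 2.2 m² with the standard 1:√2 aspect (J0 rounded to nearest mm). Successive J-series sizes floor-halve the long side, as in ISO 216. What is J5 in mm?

220 × 311 mm

Let J0's short side be w mm. w · w√2 = 2.2 m² = 2,200,000 mm², so w ≈ 1247.3 mm and w√2 ≈ 1763.9 mm → J0 = 1247 × 1764 mm.
J1: ⌊1764/2⌋ × 1247 = 882 × 1247 mm
J2: ⌊1247/2⌋ × 882 = 623 × 882 mm
J3: ⌊882/2⌋ × 623 = 441 × 623 mm
J4: ⌊623/2⌋ × 441 = 311 × 441 mm
J5: ⌊441/2⌋ × 311 = 220 × 311 mm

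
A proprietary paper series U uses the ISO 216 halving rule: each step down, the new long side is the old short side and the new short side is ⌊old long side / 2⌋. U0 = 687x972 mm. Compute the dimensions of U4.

U1: ⌊972/2⌋ × 687 = 486 × 687 mm
U2: ⌊687/2⌋ × 486 = 343 × 486 mm
U3: ⌊486/2⌋ × 343 = 243 × 343 mm
U4: ⌊343/2⌋ × 243 = 171 × 243 mm

171 × 243 mm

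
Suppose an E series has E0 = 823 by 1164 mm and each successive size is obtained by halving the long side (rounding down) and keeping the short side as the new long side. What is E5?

145 × 205 mm

E1: ⌊1164/2⌋ × 823 = 582 × 823 mm
E2: ⌊823/2⌋ × 582 = 411 × 582 mm
E3: ⌊582/2⌋ × 411 = 291 × 411 mm
E4: ⌊411/2⌋ × 291 = 205 × 291 mm
E5: ⌊291/2⌋ × 205 = 145 × 205 mm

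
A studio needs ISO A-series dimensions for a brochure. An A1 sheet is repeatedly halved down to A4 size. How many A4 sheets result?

8

A1 = 594 × 841 mm; A4 = 210 × 297 mm.
Each halving step doubles the count; 3 steps from A1 to A4.
2^3 = 8.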